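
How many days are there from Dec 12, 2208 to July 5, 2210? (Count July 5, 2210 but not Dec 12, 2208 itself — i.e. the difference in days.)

570

Dec 12, 2208 → Dec 12, 2209: 365 days.
Dec 12, 2209 → Jan 12, 2210: 31 days (December has 31).
Jan 12, 2210 → Feb 12, 2210: 31 days (January has 31).
Feb 12, 2210 → Mar 12, 2210: 28 days (February has 28).
Mar 12, 2210 → Apr 12, 2210: 31 days (March has 31).
Apr 12, 2210 → May 12, 2210: 30 days (April has 30).
May 12, 2210 → Jun 12, 2210: 31 days (May has 31).
Jun 12, 2210 → Jul 5, 2210: 23 days.
Total: 570 days.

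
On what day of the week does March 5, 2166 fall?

Doomsday rule: the anchor day for the 2100s is Sunday. For year 66: 66÷12 = 5 r 6, and 6÷4 = 1, so 5+6+1 = 12.
Sunday + 12 ≡ Friday — that's 2166's doomsday.
In March the doomsday date is Mar 14.
Mar 5 is 9 days before Mar 14; 9 mod 7 = 2, so Friday − 2 = Wednesday.

Wednesday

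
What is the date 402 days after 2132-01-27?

+366 (one year; includes Feb 29, 2132) → Jan 27, 2133 (36 left).
Jan has 31 days: +5 → Feb 1, 2133 (31 left).
Feb has 28 days: +28 → Mar 1, 2133 (3 left).
+3 → Mar 4, 2133.

March 4, 2133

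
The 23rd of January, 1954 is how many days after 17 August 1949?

Aug 17, 1949 → Aug 17, 1950: 365 days.
Aug 17, 1950 → Aug 17, 1951: 365 days.
Aug 17, 1951 → Aug 17, 1952: 366 days (Feb 29, 1952 is in that span).
Aug 17, 1952 → Aug 17, 1953: 365 days.
Aug 17, 1953 → Sep 17, 1953: 31 days (August has 31).
Sep 17, 1953 → Oct 17, 1953: 30 days (September has 30).
Oct 17, 1953 → Nov 17, 1953: 31 days (October has 31).
Nov 17, 1953 → Dec 17, 1953: 30 days (November has 30).
Dec 17, 1953 → Jan 17, 1954: 31 days (December has 31).
Jan 17, 1954 → Jan 23, 1954: 6 days.
Total: 1620 days.

1620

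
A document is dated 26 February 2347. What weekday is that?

Wednesday

Doomsday rule: the anchor day for the 2300s is Wednesday. For year 47: 47÷12 = 3 r 11, and 11÷4 = 2, so 3+11+2 = 16.
Wednesday + 16 ≡ Friday — that's 2347's doomsday.
In February the doomsday date is Feb 28 (2347 is not a leap year).
Feb 26 is 2 days before Feb 28; 2 mod 7 = 2, so Friday − 2 = Wednesday.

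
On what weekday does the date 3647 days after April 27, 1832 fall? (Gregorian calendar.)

Friday

First find the weekday of Apr 27, 1832. Doomsday rule: the anchor day for the 1800s is Friday. For year 32: 32÷12 = 2 r 8, and 8÷4 = 2, so 2+8+2 = 12.
Friday + 12 ≡ Wednesday — that's 1832's doomsday.
In April the doomsday date is Apr 4.
Apr 27 is 23 days after Apr 4; 23 mod 7 = 2, so Wednesday + 2 = Friday.
3647 mod 7 = 0, so 3647 days after a Friday is Friday + 0 = Friday.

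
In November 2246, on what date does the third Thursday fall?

November 19, 2246

November 1, 2246 is a Sunday.
The first Thursday is therefore November 5 (4 days later).
The third Thursday is 5 + 2×7 = November 19.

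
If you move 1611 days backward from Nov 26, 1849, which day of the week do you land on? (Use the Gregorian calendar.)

First find the weekday of Nov 26, 1849. Doomsday rule: the anchor day for the 1800s is Friday. For year 49: 49÷12 = 4 r 1, and 1÷4 = 0, so 4+1+0 = 5.
Friday + 5 ≡ Wednesday — that's 1849's doomsday.
In November the doomsday date is Nov 7.
Nov 26 is 19 days after Nov 7; 19 mod 7 = 5, so Wednesday + 5 = Monday.
1611 mod 7 = 1, so 1611 days before a Monday is Monday − 1 = Sunday.

Sunday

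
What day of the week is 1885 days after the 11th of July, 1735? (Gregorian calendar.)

Jul 11, 1735 is a Monday.
1885 mod 7 = 2, so 1885 days after a Monday is Monday + 2 = Wednesday.

Wednesday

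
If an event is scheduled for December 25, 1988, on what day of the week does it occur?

Doomsday rule: the anchor day for the 1900s is Wednesday. For year 88: 88÷12 = 7 r 4, and 4÷4 = 1, so 7+4+1 = 12.
Wednesday + 12 ≡ Monday — that's 1988's doomsday.
In December the doomsday date is Dec 12.
Dec 25 is 13 days after Dec 12; 13 mod 7 = 6, so Monday + 6 = Sunday.

Sunday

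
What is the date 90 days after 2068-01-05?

Jan has 31 days: +27 → Feb 1, 2068 (63 left).
Feb has 29 days: +29 → Mar 1, 2068 (34 left).
Mar has 31 days: +31 → Apr 1, 2068 (3 left).
+3 → Apr 4, 2068.

April 4, 2068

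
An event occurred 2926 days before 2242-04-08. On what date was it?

April 4, 2234

−365 (one year) → Apr 8, 2241 (2561 left).
−365 (one year) → Apr 8, 2240 (2196 left).
−366 (one year; includes Feb 29, 2240) → Apr 8, 2239 (1830 left).
−365 (one year) → Apr 8, 2238 (1465 left).
−365 (one year) → Apr 8, 2237 (1100 left).
−365 (one year) → Apr 8, 2236 (735 left).
−366 (one year; includes Feb 29, 2236) → Apr 8, 2235 (369 left).
−8 → Mar 31, 2235 (end of Mar, 31 days; 361 left).
−31 → Feb 28, 2235 (end of Feb, 28 days; 330 left).
−28 → Jan 31, 2235 (end of Jan, 31 days; 302 left).
−31 → Dec 31, 2234 (end of Dec, 31 days; 271 left).
−31 → Nov 30, 2234 (end of Nov, 30 days; 240 left).
−30 → Oct 31, 2234 (end of Oct, 31 days; 210 left).
−31 → Sep 30, 2234 (end of Sep, 30 days; 179 left).
−30 → Aug 31, 2234 (end of Aug, 31 days; 149 left).
−31 → Jul 31, 2234 (end of Jul, 31 days; 118 left).
−31 → Jun 30, 2234 (end of Jun, 30 days; 87 left).
−30 → May 31, 2234 (end of May, 31 days; 57 left).
−31 → Apr 30, 2234 (end of Apr, 30 days; 26 left).
−26 → Apr 4, 2234.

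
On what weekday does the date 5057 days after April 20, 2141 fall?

Sunday

Apr 20, 2141 is a Thursday.
5057 mod 7 = 3, so 5057 days after a Thursday is Thursday + 3 = Sunday.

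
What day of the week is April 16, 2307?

Tuesday

Doomsday rule: the anchor day for the 2300s is Wednesday. For year 07: 7÷12 = 0 r 7, and 7÷4 = 1, so 0+7+1 = 8.
Wednesday + 8 ≡ Thursday — that's 2307's doomsday.
In April the doomsday date is Apr 4.
Apr 16 is 12 days after Apr 4; 12 mod 7 = 5, so Thursday + 5 = Tuesday.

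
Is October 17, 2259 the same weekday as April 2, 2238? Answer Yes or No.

From Apr 2, 2238 to Oct 17, 2259 is 7868 days.
7868 mod 7 = 0, so they are the same weekday.
(Apr 2, 2238 is a Monday; Oct 17, 2259 is a Monday.)

Yes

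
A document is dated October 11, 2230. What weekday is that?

January 1, 2230 is a Friday.
Jan 1, 2230 → Feb 1, 2230: 31 days (January has 31).
Feb 1, 2230 → Mar 1, 2230: 28 days (February has 28).
Mar 1, 2230 → Apr 1, 2230: 31 days (March has 31).
Apr 1, 2230 → May 1, 2230: 30 days (April has 30).
May 1, 2230 → Jun 1, 2230: 31 days (May has 31).
Jun 1, 2230 → Jul 1, 2230: 30 days (June has 30).
Jul 1, 2230 → Aug 1, 2230: 31 days (July has 31).
Aug 1, 2230 → Sep 1, 2230: 31 days (August has 31).
Sep 1, 2230 → Oct 1, 2230: 30 days (September has 30).
Oct 1, 2230 → Oct 11, 2230: 10 days.
Total: 283 days.
283 mod 7 = 3, so Friday + 3 = Monday.

Monday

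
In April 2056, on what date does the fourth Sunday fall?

April 1, 2056 is a Saturday.
The first Sunday is therefore April 2 (1 days later).
The fourth Sunday is 2 + 3×7 = April 23.

April 23, 2056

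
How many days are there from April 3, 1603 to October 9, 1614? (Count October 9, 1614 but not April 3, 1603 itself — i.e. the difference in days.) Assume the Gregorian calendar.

4207

Apr 3, 1603 → Apr 3, 1604: 366 days (Feb 29, 1604 is in that span).
Apr 3, 1604 → Apr 3, 1605: 365 days.
Apr 3, 1605 → Apr 3, 1606: 365 days.
Apr 3, 1606 → Apr 3, 1607: 365 days.
Apr 3, 1607 → Apr 3, 1608: 366 days (Feb 29, 1608 is in that span).
Apr 3, 1608 → Apr 3, 1609: 365 days.
Apr 3, 1609 → Apr 3, 1610: 365 days.
Apr 3, 1610 → Apr 3, 1611: 365 days.
Apr 3, 1611 → Apr 3, 1612: 366 days (Feb 29, 1612 is in that span).
Apr 3, 1612 → Apr 3, 1613: 365 days.
Apr 3, 1613 → Apr 3, 1614: 365 days.
Apr 3, 1614 → May 3, 1614: 30 days (April has 30).
May 3, 1614 → Jun 3, 1614: 31 days (May has 31).
Jun 3, 1614 → Jul 3, 1614: 30 days (June has 30).
Jul 3, 1614 → Aug 3, 1614: 31 days (July has 31).
Aug 3, 1614 → Sep 3, 1614: 31 days (August has 31).
Sep 3, 1614 → Oct 3, 1614: 30 days (September has 30).
Oct 3, 1614 → Oct 9, 1614: 6 days.
Total: 4207 days.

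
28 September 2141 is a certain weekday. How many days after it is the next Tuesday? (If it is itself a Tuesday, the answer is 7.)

Sep 28, 2141 is a Thursday.
From Thursday to the next Tuesday is 5 days.

5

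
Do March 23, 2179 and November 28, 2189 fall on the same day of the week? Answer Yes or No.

From Mar 23, 2179 to Nov 28, 2189 is 3903 days.
3903 mod 7 = 4, so they are different weekdays.
(Mar 23, 2179 is a Tuesday; Nov 28, 2189 is a Saturday.)

No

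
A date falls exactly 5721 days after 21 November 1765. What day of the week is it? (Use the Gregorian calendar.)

Nov 21, 1765 is a Thursday.
5721 mod 7 = 2, so 5721 days after a Thursday is Thursday + 2 = Saturday.

Saturday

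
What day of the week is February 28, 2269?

Sunday

Doomsday rule: the anchor day for the 2200s is Friday. For year 69: 69÷12 = 5 r 9, and 9÷4 = 2, so 5+9+2 = 16.
Friday + 16 ≡ Sunday — that's 2269's doomsday.
In February the doomsday date is Feb 28 (2269 is not a leap year).
Feb 28 is the doomsday itself: Sunday.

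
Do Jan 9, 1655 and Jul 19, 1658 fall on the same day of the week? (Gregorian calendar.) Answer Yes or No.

No

From Jan 9, 1655 to Jul 19, 1658 is 1287 days.
1287 mod 7 = 6, so they are different weekdays.
(Jan 9, 1655 is a Saturday; Jul 19, 1658 is a Friday.)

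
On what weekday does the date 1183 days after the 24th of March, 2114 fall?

First find the weekday of Mar 24, 2114. Doomsday rule: the anchor day for the 2100s is Sunday. For year 14: 14÷12 = 1 r 2, and 2÷4 = 0, so 1+2+0 = 3.
Sunday + 3 ≡ Wednesday — that's 2114's doomsday.
In March the doomsday date is Mar 14.
Mar 24 is 10 days after Mar 14; 10 mod 7 = 3, so Wednesday + 3 = Saturday.
1183 mod 7 = 0, so 1183 days after a Saturday is Saturday + 0 = Saturday.

Saturday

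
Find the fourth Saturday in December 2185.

December 24, 2185

December 1, 2185 is a Thursday.
The first Saturday is therefore December 3 (2 days later).
The fourth Saturday is 3 + 3×7 = December 24.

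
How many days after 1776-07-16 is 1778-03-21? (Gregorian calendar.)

613

Jul 16, 1776 → Jul 16, 1777: 365 days.
Jul 16, 1777 → Aug 16, 1777: 31 days (July has 31).
Aug 16, 1777 → Sep 16, 1777: 31 days (August has 31).
Sep 16, 1777 → Oct 16, 1777: 30 days (September has 30).
Oct 16, 1777 → Nov 16, 1777: 31 days (October has 31).
Nov 16, 1777 → Dec 16, 1777: 30 days (November has 30).
Dec 16, 1777 → Jan 16, 1778: 31 days (December has 31).
Jan 16, 1778 → Feb 16, 1778: 31 days (January has 31).
Feb 16, 1778 → Mar 16, 1778: 28 days (February has 28).
Mar 16, 1778 → Mar 21, 1778: 5 days.
Total: 613 days.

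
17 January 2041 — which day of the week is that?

Thursday

Doomsday rule: the anchor day for the 2000s is Tuesday. For year 41: 41÷12 = 3 r 5, and 5÷4 = 1, so 3+5+1 = 9.
Tuesday + 9 ≡ Thursday — that's 2041's doomsday.
In January the doomsday date is Jan 3 (2041 is not a leap year).
Jan 17 is 14 days after Jan 3; 14 mod 7 = 0, so Thursday + 0 = Thursday.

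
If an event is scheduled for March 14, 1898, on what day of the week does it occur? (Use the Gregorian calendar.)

Doomsday rule: the anchor day for the 1800s is Friday. For year 98: 98÷12 = 8 r 2, and 2÷4 = 0, so 8+2+0 = 10.
Friday + 10 ≡ Monday — that's 1898's doomsday.
In March the doomsday date is Mar 14.
Mar 14 is the doomsday itself: Monday.

Monday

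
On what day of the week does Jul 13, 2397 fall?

Sunday

Doomsday rule: the anchor day for the 2300s is Wednesday. For year 97: 97÷12 = 8 r 1, and 1÷4 = 0, so 8+1+0 = 9.
Wednesday + 9 ≡ Friday — that's 2397's doomsday.
In July the doomsday date is Jul 11.
Jul 13 is 2 days after Jul 11; 2 mod 7 = 2, so Friday + 2 = Sunday.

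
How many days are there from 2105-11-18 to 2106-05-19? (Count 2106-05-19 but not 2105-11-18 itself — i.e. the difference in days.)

182

Nov 18, 2105 → Dec 18, 2105: 30 days (November has 30).
Dec 18, 2105 → Jan 18, 2106: 31 days (December has 31).
Jan 18, 2106 → Feb 18, 2106: 31 days (January has 31).
Feb 18, 2106 → Mar 18, 2106: 28 days (February has 28).
Mar 18, 2106 → Apr 18, 2106: 31 days (March has 31).
Apr 18, 2106 → May 18, 2106: 30 days (April has 30).
May 18, 2106 → May 19, 2106: 1 days.
Total: 182 days.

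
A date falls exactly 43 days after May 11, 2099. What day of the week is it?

First find the weekday of May 11, 2099. Doomsday rule: the anchor day for the 2000s is Tuesday. For year 99: 99÷12 = 8 r 3, and 3÷4 = 0, so 8+3+0 = 11.
Tuesday + 11 ≡ Saturday — that's 2099's doomsday.
In May the doomsday date is May 9.
May 11 is 2 days after May 9; 2 mod 7 = 2, so Saturday + 2 = Monday.
43 mod 7 = 1, so 43 days after a Monday is Monday + 1 = Tuesday.

Tuesday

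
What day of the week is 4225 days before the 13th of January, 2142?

First find the weekday of Jan 13, 2142. Doomsday rule: the anchor day for the 2100s is Sunday. For year 42: 42÷12 = 3 r 6, and 6÷4 = 1, so 3+6+1 = 10.
Sunday + 10 ≡ Wednesday — that's 2142's doomsday.
In January the doomsday date is Jan 3 (2142 is not a leap year).
Jan 13 is 10 days after Jan 3; 10 mod 7 = 3, so Wednesday + 3 = Saturday.
4225 mod 7 = 4, so 4225 days before a Saturday is Saturday − 4 = Tuesday.

Tuesday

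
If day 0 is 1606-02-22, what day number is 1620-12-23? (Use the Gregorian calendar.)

5418

Feb 22, 1606 → Feb 22, 1607: 365 days.
Feb 22, 1607 → Feb 22, 1608: 365 days.
Feb 22, 1608 → Feb 22, 1609: 366 days (Feb 29, 1608 is in that span).
Feb 22, 1609 → Feb 22, 1610: 365 days.
Feb 22, 1610 → Feb 22, 1611: 365 days.
Feb 22, 1611 → Feb 22, 1612: 365 days.
Feb 22, 1612 → Feb 22, 1613: 366 days (Feb 29, 1612 is in that span).
Feb 22, 1613 → Feb 22, 1614: 365 days.
Feb 22, 1614 → Feb 22, 1615: 365 days.
Feb 22, 1615 → Feb 22, 1616: 365 days.
Feb 22, 1616 → Feb 22, 1617: 366 days (Feb 29, 1616 is in that span).
Feb 22, 1617 → Feb 22, 1618: 365 days.
Feb 22, 1618 → Feb 22, 1619: 365 days.
Feb 22, 1619 → Feb 22, 1620: 365 days.
Feb 22, 1620 → Mar 22, 1620: 29 days (February has 29).
Mar 22, 1620 → Apr 22, 1620: 31 days (March has 31).
Apr 22, 1620 → May 22, 1620: 30 days (April has 30).
May 22, 1620 → Jun 22, 1620: 31 days (May has 31).
Jun 22, 1620 → Jul 22, 1620: 30 days (June has 30).
Jul 22, 1620 → Aug 22, 1620: 31 days (July has 31).
Aug 22, 1620 → Sep 22, 1620: 31 days (August has 31).
Sep 22, 1620 → Oct 22, 1620: 30 days (September has 30).
Oct 22, 1620 → Nov 22, 1620: 31 days (October has 31).
Nov 22, 1620 → Dec 22, 1620: 30 days (November has 30).
Dec 22, 1620 → Dec 23, 1620: 1 days.
Total: 5418 days.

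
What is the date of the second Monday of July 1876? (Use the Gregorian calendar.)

July 10, 1876

July 1, 1876 is a Saturday.
The first Monday is therefore July 3 (2 days later).
The second Monday is 3 + 1×7 = July 10.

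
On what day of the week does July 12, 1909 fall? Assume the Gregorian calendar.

Monday

Doomsday rule: the anchor day for the 1900s is Wednesday. For year 09: 9÷12 = 0 r 9, and 9÷4 = 2, so 0+9+2 = 11.
Wednesday + 11 ≡ Sunday — that's 1909's doomsday.
In July the doomsday date is Jul 11.
Jul 12 is 1 day after Jul 11; 1 mod 7 = 1, so Sunday + 1 = Monday.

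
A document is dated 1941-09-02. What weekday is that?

Tuesday

Doomsday rule: the anchor day for the 1900s is Wednesday. For year 41: 41÷12 = 3 r 5, and 5÷4 = 1, so 3+5+1 = 9.
Wednesday + 9 ≡ Friday — that's 1941's doomsday.
In September the doomsday date is Sep 5.
Sep 2 is 3 days before Sep 5; 3 mod 7 = 3, so Friday − 3 = Tuesday.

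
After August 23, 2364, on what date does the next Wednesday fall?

Aug 23, 2364 is a Sunday.
From Sunday to the next Wednesday is 3 days.
Aug 23, 2364 + 3 = Aug 26, 2364.

August 26, 2364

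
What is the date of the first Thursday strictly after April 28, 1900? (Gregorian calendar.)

May 3, 1900

Apr 28, 1900 is a Saturday.
From Saturday to the next Thursday is 5 days.
Apr 28, 1900 + 5 = May 3, 1900.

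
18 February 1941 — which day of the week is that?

Tuesday

January 1, 1941 is a Wednesday.
Jan 1, 1941 → Feb 1, 1941: 31 days (January has 31).
Feb 1, 1941 → Feb 18, 1941: 17 days.
Total: 48 days.
48 mod 7 = 6, so Wednesday + 6 = Tuesday.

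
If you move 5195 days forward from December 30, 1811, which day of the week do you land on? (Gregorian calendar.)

First find the weekday of Dec 30, 1811. Doomsday rule: the anchor day for the 1800s is Friday. For year 11: 11÷12 = 0 r 11, and 11÷4 = 2, so 0+11+2 = 13.
Friday + 13 ≡ Thursday — that's 1811's doomsday.
In December the doomsday date is Dec 12.
Dec 30 is 18 days after Dec 12; 18 mod 7 = 4, so Thursday + 4 = Monday.
5195 mod 7 = 1, so 5195 days after a Monday is Monday + 1 = Tuesday.

Tuesday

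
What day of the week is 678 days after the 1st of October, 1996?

Monday

First find the weekday of Oct 1, 1996. Doomsday rule: the anchor day for the 1900s is Wednesday. For year 96: 96÷12 = 8 r 0, and 0÷4 = 0, so 8+0+0 = 8.
Wednesday + 8 ≡ Thursday — that's 1996's doomsday.
In October the doomsday date is Oct 10.
Oct 1 is 9 days before Oct 10; 9 mod 7 = 2, so Thursday − 2 = Tuesday.
678 mod 7 = 6, so 678 days after a Tuesday is Tuesday + 6 = Monday.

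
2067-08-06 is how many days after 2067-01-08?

Jan 8, 2067 → Feb 8, 2067: 31 days (January has 31).
Feb 8, 2067 → Mar 8, 2067: 28 days (February has 28).
Mar 8, 2067 → Apr 8, 2067: 31 days (March has 31).
Apr 8, 2067 → May 8, 2067: 30 days (April has 30).
May 8, 2067 → Jun 8, 2067: 31 days (May has 31).
Jun 8, 2067 → Jul 8, 2067: 30 days (June has 30).
Jul 8, 2067 → Aug 6, 2067: 29 days.
Total: 210 days.

210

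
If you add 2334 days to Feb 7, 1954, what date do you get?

June 29, 1960

+365 (one year) → Feb 7, 1955 (1969 left).
+365 (one year) → Feb 7, 1956 (1604 left).
+366 (one year; includes Feb 29, 1956) → Feb 7, 1957 (1238 left).
+365 (one year) → Feb 7, 1958 (873 left).
+365 (one year) → Feb 7, 1959 (508 left).
+365 (one year) → Feb 7, 1960 (143 left).
Feb has 29 days: +23 → Mar 1, 1960 (120 left).
Mar has 31 days: +31 → Apr 1, 1960 (89 left).
Apr has 30 days: +30 → May 1, 1960 (59 left).
May has 31 days: +31 → Jun 1, 1960 (28 left).
+28 → Jun 29, 1960.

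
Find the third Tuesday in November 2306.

November 20, 2306

November 1, 2306 is a Thursday.
The first Tuesday is therefore November 6 (5 days later).
The third Tuesday is 6 + 2×7 = November 20.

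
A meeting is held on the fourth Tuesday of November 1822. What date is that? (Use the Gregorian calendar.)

November 1, 1822 is a Friday.
The first Tuesday is therefore November 5 (4 days later).
The fourth Tuesday is 5 + 3×7 = November 26.

November 26, 1822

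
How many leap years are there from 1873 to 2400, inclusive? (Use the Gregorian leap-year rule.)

Multiples of 4 in [1873,2400]: 132.
Of those, multiples of 100: 6 (not leap unless ÷400).
Multiples of 400: 2.
Leap years = 132 − 6 + 2 = 128.

128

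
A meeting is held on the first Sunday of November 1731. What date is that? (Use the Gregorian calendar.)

November 1, 1731 is a Thursday.
The first Sunday is therefore November 4 (3 days later).

November 4, 1731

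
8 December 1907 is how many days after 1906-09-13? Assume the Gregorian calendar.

451

Sep 13, 1906 → Sep 13, 1907: 365 days.
Sep 13, 1907 → Oct 13, 1907: 30 days (September has 30).
Oct 13, 1907 → Nov 13, 1907: 31 days (October has 31).
Nov 13, 1907 → Dec 8, 1907: 25 days.
Total: 451 days.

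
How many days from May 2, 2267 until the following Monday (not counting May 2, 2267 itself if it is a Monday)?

4

May 2, 2267 is a Thursday.
From Thursday to the next Monday is 4 days.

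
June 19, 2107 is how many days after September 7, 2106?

Sep 7, 2106 → Oct 7, 2106: 30 days (September has 30).
Oct 7, 2106 → Nov 7, 2106: 31 days (October has 31).
Nov 7, 2106 → Dec 7, 2106: 30 days (November has 30).
Dec 7, 2106 → Jan 7, 2107: 31 days (December has 31).
Jan 7, 2107 → Feb 7, 2107: 31 days (January has 31).
Feb 7, 2107 → Mar 7, 2107: 28 days (February has 28).
Mar 7, 2107 → Apr 7, 2107: 31 days (March has 31).
Apr 7, 2107 → May 7, 2107: 30 days (April has 30).
May 7, 2107 → Jun 7, 2107: 31 days (May has 31).
Jun 7, 2107 → Jun 19, 2107: 12 days.
Total: 285 days.

285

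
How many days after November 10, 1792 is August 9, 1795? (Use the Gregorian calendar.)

Nov 10, 1792 → Nov 10, 1793: 365 days.
Nov 10, 1793 → Nov 10, 1794: 365 days.
Nov 10, 1794 → Dec 10, 1794: 30 days (November has 30).
Dec 10, 1794 → Jan 10, 1795: 31 days (December has 31).
Jan 10, 1795 → Feb 10, 1795: 31 days (January has 31).
Feb 10, 1795 → Mar 10, 1795: 28 days (February has 28).
Mar 10, 1795 → Apr 10, 1795: 31 days (March has 31).
Apr 10, 1795 → May 10, 1795: 30 days (April has 30).
May 10, 1795 → Jun 10, 1795: 31 days (May has 31).
Jun 10, 1795 → Jul 10, 1795: 30 days (June has 30).
Jul 10, 1795 → Aug 9, 1795: 30 days.
Total: 1002 days.

1002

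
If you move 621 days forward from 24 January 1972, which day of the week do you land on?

Saturday

First find the weekday of Jan 24, 1972. Doomsday rule: the anchor day for the 1900s is Wednesday. For year 72: 72÷12 = 6 r 0, and 0÷4 = 0, so 6+0+0 = 6.
Wednesday + 6 ≡ Tuesday — that's 1972's doomsday.
In January the doomsday date is Jan 4 (1972 is a leap year (divisible by 4)).
Jan 24 is 20 days after Jan 4; 20 mod 7 = 6, so Tuesday + 6 = Monday.
621 mod 7 = 5, so 621 days after a Monday is Monday + 5 = Saturday.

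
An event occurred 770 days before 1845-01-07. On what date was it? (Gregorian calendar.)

−366 (one year; includes Feb 29, 1844) → Jan 7, 1844 (404 left).
−365 (one year) → Jan 7, 1843 (39 left).
−7 → Dec 31, 1842 (end of Dec, 31 days; 32 left).
−31 → Nov 30, 1842 (end of Nov, 30 days; 1 left).
−1 → Nov 29, 1842.

November 29, 1842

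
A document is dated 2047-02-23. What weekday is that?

Doomsday rule: the anchor day for the 2000s is Tuesday. For year 47: 47÷12 = 3 r 11, and 11÷4 = 2, so 3+11+2 = 16.
Tuesday + 16 ≡ Thursday — that's 2047's doomsday.
In February the doomsday date is Feb 28 (2047 is not a leap year).
Feb 23 is 5 days before Feb 28; 5 mod 7 = 5, so Thursday − 5 = Saturday.

Saturday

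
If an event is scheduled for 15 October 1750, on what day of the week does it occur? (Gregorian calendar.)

Doomsday rule: the anchor day for the 1700s is Sunday. For year 50: 50÷12 = 4 r 2, and 2÷4 = 0, so 4+2+0 = 6.
Sunday + 6 ≡ Saturday — that's 1750's doomsday.
In October the doomsday date is Oct 10.
Oct 15 is 5 days after Oct 10; 5 mod 7 = 5, so Saturday + 5 = Thursday.

Thursday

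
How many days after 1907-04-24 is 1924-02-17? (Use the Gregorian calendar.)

Apr 24, 1907 → Apr 24, 1908: 366 days (Feb 29, 1908 is in that span).
Apr 24, 1908 → Apr 24, 1909: 365 days.
Apr 24, 1909 → Apr 24, 1910: 365 days.
Apr 24, 1910 → Apr 24, 1911: 365 days.
Apr 24, 1911 → Apr 24, 1912: 366 days (Feb 29, 1912 is in that span).
Apr 24, 1912 → Apr 24, 1913: 365 days.
Apr 24, 1913 → Apr 24, 1914: 365 days.
Apr 24, 1914 → Apr 24, 1915: 365 days.
Apr 24, 1915 → Apr 24, 1916: 366 days (Feb 29, 1916 is in that span).
Apr 24, 1916 → Apr 24, 1917: 365 days.
Apr 24, 1917 → Apr 24, 1918: 365 days.
Apr 24, 1918 → Apr 24, 1919: 365 days.
Apr 24, 1919 → Apr 24, 1920: 366 days (Feb 29, 1920 is in that span).
Apr 24, 1920 → Apr 24, 1921: 365 days.
Apr 24, 1921 → Apr 24, 1922: 365 days.
Apr 24, 1922 → Apr 24, 1923: 365 days.
Apr 24, 1923 → May 24, 1923: 30 days (April has 30).
May 24, 1923 → Jun 24, 1923: 31 days (May has 31).
Jun 24, 1923 → Jul 24, 1923: 30 days (June has 30).
Jul 24, 1923 → Aug 24, 1923: 31 days (July has 31).
Aug 24, 1923 → Sep 24, 1923: 31 days (August has 31).
Sep 24, 1923 → Oct 24, 1923: 30 days (September has 30).
Oct 24, 1923 → Nov 24, 1923: 31 days (October has 31).
Nov 24, 1923 → Dec 24, 1923: 30 days (November has 30).
Dec 24, 1923 → Jan 24, 1924: 31 days (December has 31).
Jan 24, 1924 → Feb 17, 1924: 24 days.
Total: 6143 days.

6143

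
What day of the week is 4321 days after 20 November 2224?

Monday

Nov 20, 2224 is a Saturday.
4321 mod 7 = 2, so 4321 days after a Saturday is Saturday + 2 = Monday.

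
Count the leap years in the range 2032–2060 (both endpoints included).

8

Multiples of 4 in [2032,2060]: 8.
Of those, multiples of 100: 0 (not leap unless ÷400).
Multiples of 400: 0.
Leap years = 8 − 0 + 0 = 8.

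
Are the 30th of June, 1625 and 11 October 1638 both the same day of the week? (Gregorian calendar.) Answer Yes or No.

Yes

From Jun 30, 1625 to Oct 11, 1638 is 4851 days.
4851 mod 7 = 0, so they are the same weekday.
(Jun 30, 1625 is a Monday; Oct 11, 1638 is a Monday.)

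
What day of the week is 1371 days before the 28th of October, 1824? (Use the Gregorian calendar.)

Friday

First find the weekday of Oct 28, 1824. Doomsday rule: the anchor day for the 1800s is Friday. For year 24: 24÷12 = 2 r 0, and 0÷4 = 0, so 2+0+0 = 2.
Friday + 2 ≡ Sunday — that's 1824's doomsday.
In October the doomsday date is Oct 10.
Oct 28 is 18 days after Oct 10; 18 mod 7 = 4, so Sunday + 4 = Thursday.
1371 mod 7 = 6, so 1371 days before a Thursday is Thursday − 6 = Friday.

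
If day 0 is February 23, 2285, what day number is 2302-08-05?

Feb 23, 2285 → Feb 23, 2286: 365 days.
Feb 23, 2286 → Feb 23, 2287: 365 days.
Feb 23, 2287 → Feb 23, 2288: 365 days.
Feb 23, 2288 → Feb 23, 2289: 366 days (Feb 29, 2288 is in that span).
Feb 23, 2289 → Feb 23, 2290: 365 days.
Feb 23, 2290 → Feb 23, 2291: 365 days.
Feb 23, 2291 → Feb 23, 2292: 365 days.
Feb 23, 2292 → Feb 23, 2293: 366 days (Feb 29, 2292 is in that span).
Feb 23, 2293 → Feb 23, 2294: 365 days.
Feb 23, 2294 → Feb 23, 2295: 365 days.
Feb 23, 2295 → Feb 23, 2296: 365 days.
Feb 23, 2296 → Feb 23, 2297: 366 days (Feb 29, 2296 is in that span).
Feb 23, 2297 → Feb 23, 2298: 365 days.
Feb 23, 2298 → Feb 23, 2299: 365 days.
Feb 23, 2299 → Feb 23, 2300: 365 days.
Feb 23, 2300 → Feb 23, 2301: 365 days.
Feb 23, 2301 → Feb 23, 2302: 365 days.
Feb 23, 2302 → Mar 23, 2302: 28 days (February has 28).
Mar 23, 2302 → Apr 23, 2302: 31 days (March has 31).
Apr 23, 2302 → May 23, 2302: 30 days (April has 30).
May 23, 2302 → Jun 23, 2302: 31 days (May has 31).
Jun 23, 2302 → Jul 23, 2302: 30 days (June has 30).
Jul 23, 2302 → Aug 5, 2302: 13 days.
Total: 6371 days.

6371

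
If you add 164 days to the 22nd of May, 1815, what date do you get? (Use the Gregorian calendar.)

November 2, 1815

May has 31 days: +10 → Jun 1, 1815 (154 left).
Jun has 30 days: +30 → Jul 1, 1815 (124 left).
Jul has 31 days: +31 → Aug 1, 1815 (93 left).
Aug has 31 days: +31 → Sep 1, 1815 (62 left).
Sep has 30 days: +30 → Oct 1, 1815 (32 left).
Oct has 31 days: +31 → Nov 1, 1815 (1 left).
+1 → Nov 2, 1815.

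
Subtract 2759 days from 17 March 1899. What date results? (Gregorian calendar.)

−365 (one year) → Mar 17, 1898 (2394 left).
−365 (one year) → Mar 17, 1897 (2029 left).
−365 (one year) → Mar 17, 1896 (1664 left).
−366 (one year; includes Feb 29, 1896) → Mar 17, 1895 (1298 left).
−365 (one year) → Mar 17, 1894 (933 left).
−365 (one year) → Mar 17, 1893 (568 left).
−365 (one year) → Mar 17, 1892 (203 left).
−17 → Feb 29, 1892 (end of Feb, 29 days; 186 left).
−29 → Jan 31, 1892 (end of Jan, 31 days; 157 left).
−31 → Dec 31, 1891 (end of Dec, 31 days; 126 left).
−31 → Nov 30, 1891 (end of Nov, 30 days; 95 left).
−30 → Oct 31, 1891 (end of Oct, 31 days; 65 left).
−31 → Sep 30, 1891 (end of Sep, 30 days; 34 left).
−30 → Aug 31, 1891 (end of Aug, 31 days; 4 left).
−4 → Aug 27, 1891.

August 27, 1891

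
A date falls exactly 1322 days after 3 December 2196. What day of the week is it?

Friday

Dec 3, 2196 is a Saturday.
1322 mod 7 = 6, so 1322 days after a Saturday is Saturday + 6 = Friday.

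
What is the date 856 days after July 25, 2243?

November 27, 2245

+366 (one year; includes Feb 29, 2244) → Jul 25, 2244 (490 left).
+365 (one year) → Jul 25, 2245 (125 left).
Jul has 31 days: +7 → Aug 1, 2245 (118 left).
Aug has 31 days: +31 → Sep 1, 2245 (87 left).
Sep has 30 days: +30 → Oct 1, 2245 (57 left).
Oct has 31 days: +31 → Nov 1, 2245 (26 left).
+26 → Nov 27, 2245.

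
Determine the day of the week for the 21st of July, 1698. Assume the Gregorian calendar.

Monday

Doomsday rule: the anchor day for the 1600s is Tuesday. For year 98: 98÷12 = 8 r 2, and 2÷4 = 0, so 8+2+0 = 10.
Tuesday + 10 ≡ Friday — that's 1698's doomsday.
In July the doomsday date is Jul 11.
Jul 21 is 10 days after Jul 11; 10 mod 7 = 3, so Friday + 3 = Monday.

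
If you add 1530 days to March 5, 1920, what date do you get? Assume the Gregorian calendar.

May 13, 1924

+365 (one year) → Mar 5, 1921 (1165 left).
+365 (one year) → Mar 5, 1922 (800 left).
+365 (one year) → Mar 5, 1923 (435 left).
+366 (one year; includes Feb 29, 1924) → Mar 5, 1924 (69 left).
Mar has 31 days: +27 → Apr 1, 1924 (42 left).
Apr has 30 days: +30 → May 1, 1924 (12 left).
+12 → May 13, 1924.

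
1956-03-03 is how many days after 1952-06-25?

Jun 25, 1952 → Jun 25, 1953: 365 days.
Jun 25, 1953 → Jun 25, 1954: 365 days.
Jun 25, 1954 → Jun 25, 1955: 365 days.
Jun 25, 1955 → Jul 25, 1955: 30 days (June has 30).
Jul 25, 1955 → Aug 25, 1955: 31 days (July has 31).
Aug 25, 1955 → Sep 25, 1955: 31 days (August has 31).
Sep 25, 1955 → Oct 25, 1955: 30 days (September has 30).
Oct 25, 1955 → Nov 25, 1955: 31 days (October has 31).
Nov 25, 1955 → Dec 25, 1955: 30 days (November has 30).
Dec 25, 1955 → Jan 25, 1956: 31 days (December has 31).
Jan 25, 1956 → Feb 25, 1956: 31 days (January has 31).
Feb 25, 1956 → Mar 3, 1956: 7 days.
Total: 1347 days.

1347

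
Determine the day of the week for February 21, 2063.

Wednesday

Doomsday rule: the anchor day for the 2000s is Tuesday. For year 63: 63÷12 = 5 r 3, and 3÷4 = 0, so 5+3+0 = 8.
Tuesday + 8 ≡ Wednesday — that's 2063's doomsday.
In February the doomsday date is Feb 28 (2063 is not a leap year).
Feb 21 is 7 days before Feb 28; 7 mod 7 = 0, so Wednesday − 0 = Wednesday.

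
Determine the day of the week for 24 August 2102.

January 1, 2102 is a Sunday.
Jan 1, 2102 → Feb 1, 2102: 31 days (January has 31).
Feb 1, 2102 → Mar 1, 2102: 28 days (February has 28).
Mar 1, 2102 → Apr 1, 2102: 31 days (March has 31).
Apr 1, 2102 → May 1, 2102: 30 days (April has 30).
May 1, 2102 → Jun 1, 2102: 31 days (May has 31).
Jun 1, 2102 → Jul 1, 2102: 30 days (June has 30).
Jul 1, 2102 → Aug 1, 2102: 31 days (July has 31).
Aug 1, 2102 → Aug 24, 2102: 23 days.
Total: 235 days.
235 mod 7 = 4, so Sunday + 4 = Thursday.

Thursday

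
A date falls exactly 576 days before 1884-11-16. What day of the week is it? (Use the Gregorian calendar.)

First find the weekday of Nov 16, 1884. Doomsday rule: the anchor day for the 1800s is Friday. For year 84: 84÷12 = 7 r 0, and 0÷4 = 0, so 7+0+0 = 7.
Friday + 7 ≡ Friday — that's 1884's doomsday.
In November the doomsday date is Nov 7.
Nov 16 is 9 days after Nov 7; 9 mod 7 = 2, so Friday + 2 = Sunday.
576 mod 7 = 2, so 576 days before a Sunday is Sunday − 2 = Friday.

Friday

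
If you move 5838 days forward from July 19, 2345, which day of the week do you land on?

Thursday

First find the weekday of Jul 19, 2345. Doomsday rule: the anchor day for the 2300s is Wednesday. For year 45: 45÷12 = 3 r 9, and 9÷4 = 2, so 3+9+2 = 14.
Wednesday + 14 ≡ Wednesday — that's 2345's doomsday.
In July the doomsday date is Jul 11.
Jul 19 is 8 days after Jul 11; 8 mod 7 = 1, so Wednesday + 1 = Thursday.
5838 mod 7 = 0, so 5838 days after a Thursday is Thursday + 0 = Thursday.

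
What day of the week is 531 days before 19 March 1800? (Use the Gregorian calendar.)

Thursday

First find the weekday of Mar 19, 1800. Doomsday rule: the anchor day for the 1800s is Friday. For year 00: 0÷12 = 0 r 0, and 0÷4 = 0, so 0+0+0 = 0.
Friday + 0 ≡ Friday — that's 1800's doomsday.
In March the doomsday date is Mar 14.
Mar 19 is 5 days after Mar 14; 5 mod 7 = 5, so Friday + 5 = Wednesday.
531 mod 7 = 6, so 531 days before a Wednesday is Wednesday − 6 = Thursday.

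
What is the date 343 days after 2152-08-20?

July 29, 2153

Aug has 31 days: +12 → Sep 1, 2152 (331 left).
Sep has 30 days: +30 → Oct 1, 2152 (301 left).
Oct has 31 days: +31 → Nov 1, 2152 (270 left).
Nov has 30 days: +30 → Dec 1, 2152 (240 left).
Dec has 31 days: +31 → Jan 1, 2153 (209 left).
Jan has 31 days: +31 → Feb 1, 2153 (178 left).
Feb has 28 days: +28 → Mar 1, 2153 (150 left).
Mar has 31 days: +31 → Apr 1, 2153 (119 left).
Apr has 30 days: +30 → May 1, 2153 (89 left).
May has 31 days: +31 → Jun 1, 2153 (58 left).
Jun has 30 days: +30 → Jul 1, 2153 (28 left).
+28 → Jul 29, 2153.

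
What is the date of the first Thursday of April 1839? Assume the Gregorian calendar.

April 1, 1839 is a Monday.
The first Thursday is therefore April 4 (3 days later).

April 4, 1839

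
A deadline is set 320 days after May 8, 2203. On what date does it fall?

March 23, 2204

May has 31 days: +24 → Jun 1, 2203 (296 left).
Jun has 30 days: +30 → Jul 1, 2203 (266 left).
Jul has 31 days: +31 → Aug 1, 2203 (235 left).
Aug has 31 days: +31 → Sep 1, 2203 (204 left).
Sep has 30 days: +30 → Oct 1, 2203 (174 left).
Oct has 31 days: +31 → Nov 1, 2203 (143 left).
Nov has 30 days: +30 → Dec 1, 2203 (113 left).
Dec has 31 days: +31 → Jan 1, 2204 (82 left).
Jan has 31 days: +31 → Feb 1, 2204 (51 left).
Feb has 29 days: +29 → Mar 1, 2204 (22 left).
+22 → Mar 23, 2204.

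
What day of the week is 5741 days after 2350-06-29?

First find the weekday of Jun 29, 2350. Doomsday rule: the anchor day for the 2300s is Wednesday. For year 50: 50÷12 = 4 r 2, and 2÷4 = 0, so 4+2+0 = 6.
Wednesday + 6 ≡ Tuesday — that's 2350's doomsday.
In June the doomsday date is Jun 6.
Jun 29 is 23 days after Jun 6; 23 mod 7 = 2, so Tuesday + 2 = Thursday.
5741 mod 7 = 1, so 5741 days after a Thursday is Thursday + 1 = Friday.

Friday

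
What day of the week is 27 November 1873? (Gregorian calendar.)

Doomsday rule: the anchor day for the 1800s is Friday. For year 73: 73÷12 = 6 r 1, and 1÷4 = 0, so 6+1+0 = 7.
Friday + 7 ≡ Friday — that's 1873's doomsday.
In November the doomsday date is Nov 7.
Nov 27 is 20 days after Nov 7; 20 mod 7 = 6, so Friday + 6 = Thursday.

Thursday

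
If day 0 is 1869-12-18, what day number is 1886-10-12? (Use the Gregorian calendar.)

6142

Dec 18, 1869 → Dec 18, 1870: 365 days.
Dec 18, 1870 → Dec 18, 1871: 365 days.
Dec 18, 1871 → Dec 18, 1872: 366 days (Feb 29, 1872 is in that span).
Dec 18, 1872 → Dec 18, 1873: 365 days.
Dec 18, 1873 → Dec 18, 1874: 365 days.
Dec 18, 1874 → Dec 18, 1875: 365 days.
Dec 18, 1875 → Dec 18, 1876: 366 days (Feb 29, 1876 is in that span).
Dec 18, 1876 → Dec 18, 1877: 365 days.
Dec 18, 1877 → Dec 18, 1878: 365 days.
Dec 18, 1878 → Dec 18, 1879: 365 days.
Dec 18, 1879 → Dec 18, 1880: 366 days (Feb 29, 1880 is in that span).
Dec 18, 1880 → Dec 18, 1881: 365 days.
Dec 18, 1881 → Dec 18, 1882: 365 days.
Dec 18, 1882 → Dec 18, 1883: 365 days.
Dec 18, 1883 → Dec 18, 1884: 366 days (Feb 29, 1884 is in that span).
Dec 18, 1884 → Dec 18, 1885: 365 days.
Dec 18, 1885 → Jan 18, 1886: 31 days (December has 31).
Jan 18, 1886 → Feb 18, 1886: 31 days (January has 31).
Feb 18, 1886 → Mar 18, 1886: 28 days (February has 28).
Mar 18, 1886 → Apr 18, 1886: 31 days (March has 31).
Apr 18, 1886 → May 18, 1886: 30 days (April has 30).
May 18, 1886 → Jun 18, 1886: 31 days (May has 31).
Jun 18, 1886 → Jul 18, 1886: 30 days (June has 30).
Jul 18, 1886 → Aug 18, 1886: 31 days (July has 31).
Aug 18, 1886 → Sep 18, 1886: 31 days (August has 31).
Sep 18, 1886 → Oct 12, 1886: 24 days.
Total: 6142 days.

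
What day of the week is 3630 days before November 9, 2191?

Saturday

First find the weekday of Nov 9, 2191. Doomsday rule: the anchor day for the 2100s is Sunday. For year 91: 91÷12 = 7 r 7, and 7÷4 = 1, so 7+7+1 = 15.
Sunday + 15 ≡ Monday — that's 2191's doomsday.
In November the doomsday date is Nov 7.
Nov 9 is 2 days after Nov 7; 2 mod 7 = 2, so Monday + 2 = Wednesday.
3630 mod 7 = 4, so 3630 days before a Wednesday is Wednesday − 4 = Saturday.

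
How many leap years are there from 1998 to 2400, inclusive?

98

Multiples of 4 in [1998,2400]: 101.
Of those, multiples of 100: 5 (not leap unless ÷400).
Multiples of 400: 2.
Leap years = 101 − 5 + 2 = 98.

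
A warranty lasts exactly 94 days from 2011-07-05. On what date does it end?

Jul has 31 days: +27 → Aug 1, 2011 (67 left).
Aug has 31 days: +31 → Sep 1, 2011 (36 left).
Sep has 30 days: +30 → Oct 1, 2011 (6 left).
+6 → Oct 7, 2011.

October 7, 2011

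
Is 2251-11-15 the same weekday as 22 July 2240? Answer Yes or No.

From Jul 22, 2240 to Nov 15, 2251 is 4133 days.
4133 mod 7 = 3, so they are different weekdays.
(Jul 22, 2240 is a Wednesday; Nov 15, 2251 is a Saturday.)

No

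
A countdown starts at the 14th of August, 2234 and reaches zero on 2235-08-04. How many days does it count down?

Aug 14, 2234 → Sep 14, 2234: 31 days (August has 31).
Sep 14, 2234 → Oct 14, 2234: 30 days (September has 30).
Oct 14, 2234 → Nov 14, 2234: 31 days (October has 31).
Nov 14, 2234 → Dec 14, 2234: 30 days (November has 30).
Dec 14, 2234 → Jan 14, 2235: 31 days (December has 31).
Jan 14, 2235 → Feb 14, 2235: 31 days (January has 31).
Feb 14, 2235 → Mar 14, 2235: 28 days (February has 28).
Mar 14, 2235 → Apr 14, 2235: 31 days (March has 31).
Apr 14, 2235 → May 14, 2235: 30 days (April has 30).
May 14, 2235 → Jun 14, 2235: 31 days (May has 31).
Jun 14, 2235 → Jul 14, 2235: 30 days (June has 30).
Jul 14, 2235 → Aug 4, 2235: 21 days.
Total: 355 days.

355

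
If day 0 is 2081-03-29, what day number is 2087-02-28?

Mar 29, 2081 → Mar 29, 2082: 365 days.
Mar 29, 2082 → Mar 29, 2083: 365 days.
Mar 29, 2083 → Mar 29, 2084: 366 days (Feb 29, 2084 is in that span).
Mar 29, 2084 → Mar 29, 2085: 365 days.
Mar 29, 2085 → Mar 29, 2086: 365 days.
Mar 29, 2086 → Apr 29, 2086: 31 days (March has 31).
Apr 29, 2086 → May 29, 2086: 30 days (April has 30).
May 29, 2086 → Jun 29, 2086: 31 days (May has 31).
Jun 29, 2086 → Jul 29, 2086: 30 days (June has 30).
Jul 29, 2086 → Aug 29, 2086: 31 days (July has 31).
Aug 29, 2086 → Sep 29, 2086: 31 days (August has 31).
Sep 29, 2086 → Oct 29, 2086: 30 days (September has 30).
Oct 29, 2086 → Nov 29, 2086: 31 days (October has 31).
Nov 29, 2086 → Dec 29, 2086: 30 days (November has 30).
Dec 29, 2086 → Jan 29, 2087: 31 days (December has 31).
Jan 29, 2087 → Feb 28, 2087: 30 days.
Total: 2162 days.

2162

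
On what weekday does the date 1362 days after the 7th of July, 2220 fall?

Tuesday

First find the weekday of Jul 7, 2220. Doomsday rule: the anchor day for the 2200s is Friday. For year 20: 20÷12 = 1 r 8, and 8÷4 = 2, so 1+8+2 = 11.
Friday + 11 ≡ Tuesday — that's 2220's doomsday.
In July the doomsday date is Jul 11.
Jul 7 is 4 days before Jul 11; 4 mod 7 = 4, so Tuesday − 4 = Friday.
1362 mod 7 = 4, so 1362 days after a Friday is Friday + 4 = Tuesday.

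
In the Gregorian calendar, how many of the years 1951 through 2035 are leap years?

21

Multiples of 4 in [1951,2035]: 21.
Of those, multiples of 100: 1 (not leap unless ÷400).
Multiples of 400: 1.
Leap years = 21 − 1 + 1 = 21.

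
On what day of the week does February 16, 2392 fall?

Doomsday rule: the anchor day for the 2300s is Wednesday. For year 92: 92÷12 = 7 r 8, and 8÷4 = 2, so 7+8+2 = 17.
Wednesday + 17 ≡ Saturday — that's 2392's doomsday.
In February the doomsday date is Feb 29 (2392 is a leap year (divisible by 4)).
Feb 16 is 13 days before Feb 29; 13 mod 7 = 6, so Saturday − 6 = Sunday.

Sunday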